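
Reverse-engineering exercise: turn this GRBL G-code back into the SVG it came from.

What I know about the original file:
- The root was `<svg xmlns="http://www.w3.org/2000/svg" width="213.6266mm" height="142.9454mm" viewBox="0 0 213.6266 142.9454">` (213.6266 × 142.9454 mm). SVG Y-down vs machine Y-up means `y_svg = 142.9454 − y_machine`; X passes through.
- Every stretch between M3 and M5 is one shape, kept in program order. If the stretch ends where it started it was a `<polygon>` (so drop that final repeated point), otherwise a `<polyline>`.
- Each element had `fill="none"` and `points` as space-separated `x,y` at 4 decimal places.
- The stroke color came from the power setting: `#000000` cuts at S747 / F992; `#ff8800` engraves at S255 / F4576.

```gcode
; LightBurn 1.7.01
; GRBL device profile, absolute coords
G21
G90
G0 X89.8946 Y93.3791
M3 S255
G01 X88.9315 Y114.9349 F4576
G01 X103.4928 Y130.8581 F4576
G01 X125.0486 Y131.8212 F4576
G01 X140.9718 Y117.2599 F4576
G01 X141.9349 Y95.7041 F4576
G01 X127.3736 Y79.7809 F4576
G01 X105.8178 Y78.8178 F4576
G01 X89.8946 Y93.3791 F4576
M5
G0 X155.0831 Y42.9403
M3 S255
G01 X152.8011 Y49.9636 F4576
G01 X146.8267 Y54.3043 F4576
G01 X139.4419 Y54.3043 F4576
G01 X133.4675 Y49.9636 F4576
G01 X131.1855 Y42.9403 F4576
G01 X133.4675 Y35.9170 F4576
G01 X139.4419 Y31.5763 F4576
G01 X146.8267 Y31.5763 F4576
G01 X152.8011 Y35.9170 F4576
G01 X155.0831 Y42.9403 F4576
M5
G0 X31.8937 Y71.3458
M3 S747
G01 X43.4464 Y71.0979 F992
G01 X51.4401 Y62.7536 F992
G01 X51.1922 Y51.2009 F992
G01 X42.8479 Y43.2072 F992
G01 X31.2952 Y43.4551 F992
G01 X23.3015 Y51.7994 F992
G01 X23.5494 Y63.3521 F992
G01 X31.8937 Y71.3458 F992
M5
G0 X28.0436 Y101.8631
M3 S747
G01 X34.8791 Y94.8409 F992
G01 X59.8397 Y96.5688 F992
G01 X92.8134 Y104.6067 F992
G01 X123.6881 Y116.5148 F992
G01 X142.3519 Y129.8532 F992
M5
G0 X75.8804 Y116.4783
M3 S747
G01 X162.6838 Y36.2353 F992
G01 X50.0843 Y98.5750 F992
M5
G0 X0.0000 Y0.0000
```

<svg xmlns="http://www.w3.org/2000/svg" width="213.6266mm" height="142.9454mm" viewBox="0 0 213.6266 142.9454">
  <polygon points="89.8946,49.5663 88.9315,28.0105 103.4928,12.0873 125.0486,11.1242 140.9718,25.6855 141.9349,47.2413 127.3736,63.1645 105.8178,64.1276" fill="none" stroke="#ff8800"/>
  <polygon points="155.0831,100.0051 152.8011,92.9818 146.8267,88.6411 139.4419,88.6411 133.4675,92.9818 131.1855,100.0051 133.4675,107.0284 139.4419,111.3691 146.8267,111.3691 152.8011,107.0284" fill="none" stroke="#ff8800"/>
  <polygon points="31.8937,71.5996 43.4464,71.8475 51.4401,80.1918 51.1922,91.7445 42.8479,99.7382 31.2952,99.4903 23.3015,91.1460 23.5494,79.5933" fill="none" stroke="#000000"/>
  <polyline points="28.0436,41.0823 34.8791,48.1045 59.8397,46.3766 92.8134,38.3387 123.6881,26.4306 142.3519,13.0922" fill="none" stroke="#000000"/>
  <polyline points="75.8804,26.4671 162.6838,106.7101 50.0843,44.3704" fill="none" stroke="#000000"/>
</svg>

Each laser-on run becomes one SVG element. Flip Y back into SVG space with y_svg = 142.9454 − y_machine.

Run 1: S255 ⇒ engrave layer `#ff8800`. The run returns to its start, so emit a `<polygon>` with points (Y-flipped): 89.8946,49.5663 88.9315,28.0105 103.4928,12.0873 125.0486,11.1242 140.9718,25.6855 141.9349,47.2413 127.3736,63.1645 105.8178,64.1276.

Run 2: power S255 maps to stroke `#ff8800` (engrave). The run returns to its start, so emit a `<polygon>` with points (Y-flipped): 155.0831,100.0051 152.8011,92.9818 146.8267,88.6411 139.4419,88.6411 133.4675,92.9818 131.1855,100.0051 133.4675,107.0284 139.4419,111.3691 146.8267,111.3691 152.8011,107.0284.

Run 3: S747 ⇒ cut layer `#000000`. The run returns to its start, so emit a `<polygon>` with points (Y-flipped): 31.8937,71.5996 43.4464,71.8475 51.4401,80.1918 51.1922,91.7445 42.8479,99.7382 31.2952,99.4903 23.3015,91.1460 23.5494,79.5933.

Run 4: the run's S747 means `#000000` (cut). The run is open, so emit a `<polyline>` with points (Y-flipped): 28.0436,41.0823 34.8791,48.1045 59.8397,46.3766 92.8134,38.3387 123.6881,26.4306 142.3519,13.0922.

Run 5: power S747 maps to stroke `#000000` (cut). The run is open, so emit a `<polyline>` with points (Y-flipped): 75.8804,26.4671 162.6838,106.7101 50.0843,44.3704.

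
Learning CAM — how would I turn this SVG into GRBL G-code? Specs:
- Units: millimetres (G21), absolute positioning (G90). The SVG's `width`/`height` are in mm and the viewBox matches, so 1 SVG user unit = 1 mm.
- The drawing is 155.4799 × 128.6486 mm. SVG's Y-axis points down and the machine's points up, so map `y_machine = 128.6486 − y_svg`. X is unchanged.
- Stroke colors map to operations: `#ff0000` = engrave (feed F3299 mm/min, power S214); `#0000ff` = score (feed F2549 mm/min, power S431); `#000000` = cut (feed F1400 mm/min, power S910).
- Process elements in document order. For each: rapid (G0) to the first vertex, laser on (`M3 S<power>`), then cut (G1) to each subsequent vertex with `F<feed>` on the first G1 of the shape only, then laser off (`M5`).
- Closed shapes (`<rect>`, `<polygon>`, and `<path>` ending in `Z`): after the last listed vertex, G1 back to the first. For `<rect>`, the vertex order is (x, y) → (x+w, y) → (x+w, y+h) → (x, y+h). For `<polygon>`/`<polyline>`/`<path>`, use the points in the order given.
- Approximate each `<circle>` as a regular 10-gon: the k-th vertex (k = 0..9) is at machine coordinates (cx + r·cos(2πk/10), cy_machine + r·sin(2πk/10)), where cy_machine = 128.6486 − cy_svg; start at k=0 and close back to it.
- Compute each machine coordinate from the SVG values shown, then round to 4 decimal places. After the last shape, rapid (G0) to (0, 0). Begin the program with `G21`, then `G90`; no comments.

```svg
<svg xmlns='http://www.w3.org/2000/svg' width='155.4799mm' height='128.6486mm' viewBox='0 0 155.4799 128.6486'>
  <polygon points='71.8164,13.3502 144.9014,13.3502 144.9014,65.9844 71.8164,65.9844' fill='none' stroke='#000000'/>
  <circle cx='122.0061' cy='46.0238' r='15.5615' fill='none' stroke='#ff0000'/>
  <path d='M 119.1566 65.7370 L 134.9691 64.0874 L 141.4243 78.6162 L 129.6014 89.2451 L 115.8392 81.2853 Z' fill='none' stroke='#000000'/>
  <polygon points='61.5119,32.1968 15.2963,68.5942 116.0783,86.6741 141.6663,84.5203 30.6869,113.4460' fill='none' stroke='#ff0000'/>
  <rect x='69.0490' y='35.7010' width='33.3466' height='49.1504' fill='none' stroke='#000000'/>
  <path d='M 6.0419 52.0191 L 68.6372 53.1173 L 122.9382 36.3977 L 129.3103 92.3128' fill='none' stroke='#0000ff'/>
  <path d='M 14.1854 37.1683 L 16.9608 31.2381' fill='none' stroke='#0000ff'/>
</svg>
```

1 u = 1 mm; y_m = 128.6486 − y.

[1] `<polygon>` rectangle, #000000→cut S910 F1400: (71.8164,115.2984) → (144.9014,115.2984) → (144.9014,62.6642) → (71.8164,62.6642) → (71.8164,115.2984) (closed)

[2] `<circle>` circle, #ff0000→engrave S214 F3299: (137.5676,82.6248) → (134.5956,91.7716) → (126.8149,97.4247) → (117.1973,97.4247) → (109.4166,91.7716) → (106.4446,82.6248) → (109.4166,73.4780) → (117.1973,67.8249) → (126.8149,67.8249) → (134.5956,73.4780) → (137.5676,82.6248) (closed)

[3] `<path>` regular polygon, #000000→cut S910 F1400: (119.1566,62.9116) → (134.9691,64.5612) → (141.4243,50.0324) → (129.6014,39.4035) → (115.8392,47.3633) → (119.1566,62.9116) (closed)

[4] `<polygon>` closed polygon, #ff0000→engrave S214 F3299: (61.5119,96.4518) → (15.2963,60.0544) → (116.0783,41.9745) → (141.6663,44.1283) → (30.6869,15.2026) → (61.5119,96.4518) (closed)

[5] `<rect>` rectangle, #000000→cut S910 F1400: (69.0490,92.9476) → (102.3956,92.9476) → (102.3956,43.7972) → (69.0490,43.7972) → (69.0490,92.9476) (closed)

[6] `<path>` open polyline, #0000ff→score S431 F2549: (6.0419,76.6295) → (68.6372,75.5313) → (122.9382,92.2509) → (129.3103,36.3358)

[7] `<path>` line segment, #0000ff→score S431 F2549: (14.1854,91.4803) → (16.9608,97.4105)

G21
G90
G0 X71.8164 Y115.2984
M3 S910
G1 X144.9014 Y115.2984 F1400
G1 X144.9014 Y62.6642
G1 X71.8164 Y62.6642
G1 X71.8164 Y115.2984
M5
G0 X137.5676 Y82.6248
M3 S214
G1 X134.5956 Y91.7716 F3299
G1 X126.8149 Y97.4247
G1 X117.1973 Y97.4247
G1 X109.4166 Y91.7716
G1 X106.4446 Y82.6248
G1 X109.4166 Y73.4780
G1 X117.1973 Y67.8249
G1 X126.8149 Y67.8249
G1 X134.5956 Y73.4780
G1 X137.5676 Y82.6248
M5
G0 X119.1566 Y62.9116
M3 S910
G1 X134.9691 Y64.5612 F1400
G1 X141.4243 Y50.0324
G1 X129.6014 Y39.4035
G1 X115.8392 Y47.3633
G1 X119.1566 Y62.9116
M5
G0 X61.5119 Y96.4518
M3 S214
G1 X15.2963 Y60.0544 F3299
G1 X116.0783 Y41.9745
G1 X141.6663 Y44.1283
G1 X30.6869 Y15.2026
G1 X61.5119 Y96.4518
M5
G0 X69.0490 Y92.9476
M3 S910
G1 X102.3956 Y92.9476 F1400
G1 X102.3956 Y43.7972
G1 X69.0490 Y43.7972
G1 X69.0490 Y92.9476
M5
G0 X6.0419 Y76.6295
M3 S431
G1 X68.6372 Y75.5313 F2549
G1 X122.9382 Y92.2509
G1 X129.3103 Y36.3358
M5
G0 X14.1854 Y91.4803
M3 S431
G1 X16.9608 Y97.4105 F2549
M5
G0 X0.0000 Y0.0000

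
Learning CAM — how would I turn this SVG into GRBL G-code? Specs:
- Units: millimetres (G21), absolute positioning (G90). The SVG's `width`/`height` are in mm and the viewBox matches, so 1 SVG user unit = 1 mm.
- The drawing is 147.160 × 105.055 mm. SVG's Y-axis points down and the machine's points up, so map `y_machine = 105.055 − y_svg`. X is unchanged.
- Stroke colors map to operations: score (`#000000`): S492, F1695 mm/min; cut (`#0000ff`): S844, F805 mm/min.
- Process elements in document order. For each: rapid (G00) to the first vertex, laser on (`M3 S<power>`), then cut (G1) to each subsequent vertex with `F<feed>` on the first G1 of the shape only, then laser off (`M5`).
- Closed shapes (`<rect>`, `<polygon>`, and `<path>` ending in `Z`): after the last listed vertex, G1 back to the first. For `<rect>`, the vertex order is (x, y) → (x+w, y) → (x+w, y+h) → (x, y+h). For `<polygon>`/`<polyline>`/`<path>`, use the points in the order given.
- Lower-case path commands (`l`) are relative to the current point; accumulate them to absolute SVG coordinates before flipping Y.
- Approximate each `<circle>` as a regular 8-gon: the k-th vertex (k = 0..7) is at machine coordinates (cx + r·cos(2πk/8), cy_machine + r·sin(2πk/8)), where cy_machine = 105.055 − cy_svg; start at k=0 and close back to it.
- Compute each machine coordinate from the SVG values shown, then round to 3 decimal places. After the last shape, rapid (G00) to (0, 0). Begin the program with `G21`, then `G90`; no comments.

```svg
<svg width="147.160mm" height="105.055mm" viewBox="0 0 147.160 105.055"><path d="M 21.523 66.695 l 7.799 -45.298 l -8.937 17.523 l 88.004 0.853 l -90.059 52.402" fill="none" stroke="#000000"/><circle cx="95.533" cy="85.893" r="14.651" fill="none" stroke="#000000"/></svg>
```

viewBox `0 0 147.160 105.055` with mm width/height → 1 unit = 1 mm. Flip: y_m = 105.055 − y_svg.

**Shape 1** — `<path>` open polyline, stroke `#000000` → score (S492, F1695). Machine vertices: (21.523,38.360) → (29.322,83.658) → (20.385,66.135) → (108.389,65.282) → (18.330,12.880). Open path.

**Shape 2** — `<circle>` circle, stroke `#000000` → score (S492, F1695). Machine vertices: (110.184,19.162) → (105.893,29.522) → (95.533,33.813) → (85.173,29.522) → (80.882,19.162) → (85.173,8.802) → (95.533,4.511) → (105.893,8.802) → (110.184,19.162). Closed: final G1 returns to the first vertex.

G21
G90
G00 X21.523 Y38.360
M3 S492
G1 X29.322 Y83.658 F1695
G1 X20.385 Y66.135
G1 X108.389 Y65.282
G1 X18.330 Y12.880
M5
G00 X110.184 Y19.162
M3 S492
G1 X105.893 Y29.522 F1695
G1 X95.533 Y33.813
G1 X85.173 Y29.522
G1 X80.882 Y19.162
G1 X85.173 Y8.802
G1 X95.533 Y4.511
G1 X105.893 Y8.802
G1 X110.184 Y19.162
M5
G00 X0.000 Y0.000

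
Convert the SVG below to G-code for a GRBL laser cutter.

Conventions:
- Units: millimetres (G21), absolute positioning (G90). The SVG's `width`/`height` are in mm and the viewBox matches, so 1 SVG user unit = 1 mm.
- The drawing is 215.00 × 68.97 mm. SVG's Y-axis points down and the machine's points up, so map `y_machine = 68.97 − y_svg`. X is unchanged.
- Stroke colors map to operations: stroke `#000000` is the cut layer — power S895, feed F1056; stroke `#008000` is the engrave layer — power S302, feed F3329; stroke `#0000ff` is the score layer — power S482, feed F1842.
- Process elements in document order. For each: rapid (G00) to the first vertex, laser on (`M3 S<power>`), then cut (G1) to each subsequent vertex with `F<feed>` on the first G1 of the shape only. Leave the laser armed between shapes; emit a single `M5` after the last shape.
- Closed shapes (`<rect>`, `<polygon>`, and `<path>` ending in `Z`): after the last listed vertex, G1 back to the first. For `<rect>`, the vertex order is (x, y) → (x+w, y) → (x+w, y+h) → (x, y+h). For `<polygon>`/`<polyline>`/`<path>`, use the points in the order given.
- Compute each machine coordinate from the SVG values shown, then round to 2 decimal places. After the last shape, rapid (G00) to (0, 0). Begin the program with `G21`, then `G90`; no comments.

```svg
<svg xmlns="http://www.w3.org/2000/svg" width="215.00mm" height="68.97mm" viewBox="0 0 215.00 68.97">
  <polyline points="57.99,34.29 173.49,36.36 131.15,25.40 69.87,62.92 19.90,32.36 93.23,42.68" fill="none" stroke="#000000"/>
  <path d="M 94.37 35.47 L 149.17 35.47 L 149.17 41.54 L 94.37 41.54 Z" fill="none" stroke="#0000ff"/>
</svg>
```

G21
G90
G00 X57.99 Y34.68
M3 S895
G1 X173.49 Y32.61 F1056
G1 X131.15 Y43.57
G1 X69.87 Y6.05
G1 X19.90 Y36.61
G1 X93.23 Y26.29
G00 X94.37 Y33.50
M3 S482
G1 X149.17 Y33.50 F1842
G1 X149.17 Y27.43
G1 X94.37 Y27.43
G1 X94.37 Y33.50
M5
G00 X0.00 Y0.00

viewBox `0 0 215.00 68.97` with mm width/height → 1 unit = 1 mm. Flip: y_m = 68.97 − y_svg.

**Shape 1** — `<polyline>` open polyline, stroke `#000000` → cut (S895, F1056). Machine vertices: (57.99,34.68) → (173.49,32.61) → (131.15,43.57) → (69.87,6.05) → (19.90,36.61) → (93.23,26.29). Open path.

**Shape 2** — `<path>` rectangle, stroke `#0000ff` → score (S482, F1842). Machine vertices: (94.37,33.50) → (149.17,33.50) → (149.17,27.43) → (94.37,27.43) → (94.37,33.50). Closed: final G1 returns to the first vertex.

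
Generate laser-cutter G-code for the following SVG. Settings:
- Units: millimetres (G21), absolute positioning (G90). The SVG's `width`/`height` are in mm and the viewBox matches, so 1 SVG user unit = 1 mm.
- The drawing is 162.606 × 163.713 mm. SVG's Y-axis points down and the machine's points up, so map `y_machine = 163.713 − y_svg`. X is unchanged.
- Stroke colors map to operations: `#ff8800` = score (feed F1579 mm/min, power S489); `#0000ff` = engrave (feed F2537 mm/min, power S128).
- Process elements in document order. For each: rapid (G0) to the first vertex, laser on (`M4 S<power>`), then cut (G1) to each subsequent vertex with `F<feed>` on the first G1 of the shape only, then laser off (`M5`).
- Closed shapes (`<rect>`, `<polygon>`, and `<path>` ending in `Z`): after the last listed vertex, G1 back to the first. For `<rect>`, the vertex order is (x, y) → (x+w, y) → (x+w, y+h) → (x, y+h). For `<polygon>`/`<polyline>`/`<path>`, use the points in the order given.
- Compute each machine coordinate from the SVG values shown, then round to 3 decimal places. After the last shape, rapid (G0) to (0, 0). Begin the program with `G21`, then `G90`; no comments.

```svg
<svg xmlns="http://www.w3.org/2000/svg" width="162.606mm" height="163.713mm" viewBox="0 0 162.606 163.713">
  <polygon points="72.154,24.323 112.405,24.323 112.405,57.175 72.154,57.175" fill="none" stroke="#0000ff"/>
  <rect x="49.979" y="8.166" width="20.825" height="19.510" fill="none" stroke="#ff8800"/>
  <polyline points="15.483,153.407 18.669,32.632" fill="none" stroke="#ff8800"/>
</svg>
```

viewBox `0 0 162.606 163.713` with mm width/height → 1 unit = 1 mm. Flip: y_m = 163.713 − y_svg.

**Shape 1** — `<polygon>` rectangle, stroke `#0000ff` → engrave (S128, F2537). Machine vertices: (72.154,139.390) → (112.405,139.390) → (112.405,106.538) → (72.154,106.538) → (72.154,139.390). Closed: final G1 returns to the first vertex.

**Shape 2** — `<rect>` rectangle, stroke `#ff8800` → score (S489, F1579). Machine vertices: (49.979,155.547) → (70.804,155.547) → (70.804,136.037) → (49.979,136.037) → (49.979,155.547). Closed: final G1 returns to the first vertex.

**Shape 3** — `<polyline>` line segment, stroke `#ff8800` → score (S489, F1579). Machine vertices: (15.483,10.306) → (18.669,131.081). Open path.

G21
G90
G0 X72.154 Y139.390
M4 S128
G1 X112.405 Y139.390 F2537
G1 X112.405 Y106.538
G1 X72.154 Y106.538
G1 X72.154 Y139.390
M5
G0 X49.979 Y155.547
M4 S489
G1 X70.804 Y155.547 F1579
G1 X70.804 Y136.037
G1 X49.979 Y136.037
G1 X49.979 Y155.547
M5
G0 X15.483 Y10.306
M4 S489
G1 X18.669 Y131.081 F1579
M5
G0 X0.000 Y0.000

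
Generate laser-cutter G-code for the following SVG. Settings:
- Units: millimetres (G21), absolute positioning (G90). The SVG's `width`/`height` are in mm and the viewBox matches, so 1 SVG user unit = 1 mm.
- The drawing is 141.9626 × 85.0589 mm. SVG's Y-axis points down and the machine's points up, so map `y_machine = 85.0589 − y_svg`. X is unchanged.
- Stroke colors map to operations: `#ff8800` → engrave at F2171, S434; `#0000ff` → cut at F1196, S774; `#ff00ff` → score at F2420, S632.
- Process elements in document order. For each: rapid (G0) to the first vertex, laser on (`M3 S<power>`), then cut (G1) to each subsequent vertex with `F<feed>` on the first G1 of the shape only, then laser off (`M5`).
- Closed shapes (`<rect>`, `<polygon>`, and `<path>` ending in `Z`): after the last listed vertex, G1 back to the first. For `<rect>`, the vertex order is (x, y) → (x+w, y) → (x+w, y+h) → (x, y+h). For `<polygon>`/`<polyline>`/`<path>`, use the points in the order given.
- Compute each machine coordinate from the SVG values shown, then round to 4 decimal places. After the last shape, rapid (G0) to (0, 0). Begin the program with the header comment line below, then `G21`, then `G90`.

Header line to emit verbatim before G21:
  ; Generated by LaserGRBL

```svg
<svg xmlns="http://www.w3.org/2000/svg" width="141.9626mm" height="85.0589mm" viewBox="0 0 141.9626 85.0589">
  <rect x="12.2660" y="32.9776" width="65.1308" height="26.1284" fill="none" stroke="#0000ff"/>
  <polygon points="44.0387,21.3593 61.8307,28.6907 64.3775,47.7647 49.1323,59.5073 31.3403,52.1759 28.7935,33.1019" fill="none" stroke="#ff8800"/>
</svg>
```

; Generated by LaserGRBL
G21
G90
G0 X12.2660 Y52.0813
M3 S774
G1 X77.3968 Y52.0813 F1196
G1 X77.3968 Y25.9529
G1 X12.2660 Y25.9529
G1 X12.2660 Y52.0813
M5
G0 X44.0387 Y63.6996
M3 S434
G1 X61.8307 Y56.3682 F2171
G1 X64.3775 Y37.2942
G1 X49.1323 Y25.5516
G1 X31.3403 Y32.8830
G1 X28.7935 Y51.9570
G1 X44.0387 Y63.6996
M5
G0 X0.0000 Y0.0000

Since the viewBox matches the mm dimensions, user units are millimetres directly. The only transform is the Y-flip y_m = 85.0589 − y_svg.

Shape 1 is a rectangle drawn with `<rect>`. Its stroke #0000ff means cut at S774, F1196. After flipping Y the toolpath is (12.2660,52.0813) → (77.3968,52.0813) → (77.3968,25.9529) → (12.2660,25.9529) → (12.2660,52.0813), returning to the start.

Shape 2 is a regular polygon drawn with `<polygon>`. Its stroke #ff8800 means engrave at S434, F2171. After flipping Y the toolpath is (44.0387,63.6996) → (61.8307,56.3682) → (64.3775,37.2942) → (49.1323,25.5516) → (31.3403,32.8830) → (28.7935,51.9570) → (44.0387,63.6996), returning to the start.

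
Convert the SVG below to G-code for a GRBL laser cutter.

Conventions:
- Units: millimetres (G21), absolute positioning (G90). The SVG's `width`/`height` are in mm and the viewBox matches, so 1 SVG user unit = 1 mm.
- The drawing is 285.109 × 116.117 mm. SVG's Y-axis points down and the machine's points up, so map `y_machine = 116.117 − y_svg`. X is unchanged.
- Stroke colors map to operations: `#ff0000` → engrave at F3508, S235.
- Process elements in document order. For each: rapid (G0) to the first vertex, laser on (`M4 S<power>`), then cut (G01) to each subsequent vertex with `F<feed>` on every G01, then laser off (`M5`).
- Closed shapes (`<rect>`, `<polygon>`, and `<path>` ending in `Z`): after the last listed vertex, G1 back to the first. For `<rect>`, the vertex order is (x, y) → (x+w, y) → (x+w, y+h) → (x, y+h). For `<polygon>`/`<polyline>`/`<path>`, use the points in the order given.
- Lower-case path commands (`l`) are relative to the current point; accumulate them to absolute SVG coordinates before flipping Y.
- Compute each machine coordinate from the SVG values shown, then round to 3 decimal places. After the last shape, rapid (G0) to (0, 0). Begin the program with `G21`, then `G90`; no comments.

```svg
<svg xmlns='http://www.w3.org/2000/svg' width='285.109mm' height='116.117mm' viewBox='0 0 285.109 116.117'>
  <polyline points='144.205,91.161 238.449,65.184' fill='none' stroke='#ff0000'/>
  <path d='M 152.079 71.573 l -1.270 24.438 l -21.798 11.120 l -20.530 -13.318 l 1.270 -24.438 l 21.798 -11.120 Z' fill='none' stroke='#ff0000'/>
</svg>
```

viewBox `0 0 285.109 116.117` with mm width/height → 1 unit = 1 mm. Flip: y_m = 116.117 − y_svg.

**Shape 1** — `<polyline>` line segment, stroke `#ff0000` → engrave (S235, F3508). Machine vertices: (144.205,24.956) → (238.449,50.933). Open path.

**Shape 2** — `<path>` regular polygon, stroke `#ff0000` → engrave (S235, F3508). Machine vertices: (152.079,44.544) → (150.809,20.106) → (129.011,8.986) → (108.481,22.304) → (109.751,46.742) → (131.549,57.862) → (152.079,44.544). Closed: final G1 returns to the first vertex.

G21
G90
G0 X144.205 Y24.956
M4 S235
G01 X238.449 Y50.933 F3508
M5
G0 X152.079 Y44.544
M4 S235
G01 X150.809 Y20.106 F3508
G01 X129.011 Y8.986 F3508
G01 X108.481 Y22.304 F3508
G01 X109.751 Y46.742 F3508
G01 X131.549 Y57.862 F3508
G01 X152.079 Y44.544 F3508
M5
G0 X0.000 Y0.000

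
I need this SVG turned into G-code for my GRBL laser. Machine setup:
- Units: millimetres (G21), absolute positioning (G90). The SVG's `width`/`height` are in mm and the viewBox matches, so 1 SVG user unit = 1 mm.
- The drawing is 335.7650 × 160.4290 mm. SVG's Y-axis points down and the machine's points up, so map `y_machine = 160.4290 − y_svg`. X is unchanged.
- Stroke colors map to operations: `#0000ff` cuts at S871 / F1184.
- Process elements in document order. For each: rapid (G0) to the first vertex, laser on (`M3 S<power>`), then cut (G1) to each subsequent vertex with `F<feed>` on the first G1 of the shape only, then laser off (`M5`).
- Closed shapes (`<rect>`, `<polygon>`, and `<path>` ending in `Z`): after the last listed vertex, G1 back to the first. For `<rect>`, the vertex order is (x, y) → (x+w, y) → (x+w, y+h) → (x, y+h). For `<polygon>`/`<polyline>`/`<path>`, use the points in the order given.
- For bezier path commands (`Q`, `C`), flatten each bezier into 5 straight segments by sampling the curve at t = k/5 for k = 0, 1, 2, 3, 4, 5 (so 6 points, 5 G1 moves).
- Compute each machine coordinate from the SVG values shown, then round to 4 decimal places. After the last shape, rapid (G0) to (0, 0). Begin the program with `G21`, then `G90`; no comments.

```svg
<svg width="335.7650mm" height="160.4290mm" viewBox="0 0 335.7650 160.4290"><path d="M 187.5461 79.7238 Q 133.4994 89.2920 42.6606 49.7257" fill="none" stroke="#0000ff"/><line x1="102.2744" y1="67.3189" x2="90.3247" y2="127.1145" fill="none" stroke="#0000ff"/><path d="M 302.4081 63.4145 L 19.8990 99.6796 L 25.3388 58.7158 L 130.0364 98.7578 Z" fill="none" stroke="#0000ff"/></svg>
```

1 u = 1 mm; y_m = 160.4290 − y.

[1] `<path>` quadratic bezier, #0000ff→cut S871 F1184: (187.5461,80.7052) → (164.4557,78.8433) → (138.4220,80.9122) → (109.4449,86.9118) → (77.5244,96.8422) → (42.6606,110.7033)

[2] `<line>` line segment, #0000ff→cut S871 F1184: (102.2744,93.1101) → (90.3247,33.3145)

[3] `<path>` closed polygon, #0000ff→cut S871 F1184: (302.4081,97.0145) → (19.8990,60.7494) → (25.3388,101.7132) → (130.0364,61.6712) → (302.4081,97.0145) (closed)

G21
G90
G0 X187.5461 Y80.7052
M3 S871
G1 X164.4557 Y78.8433 F1184
G1 X138.4220 Y80.9122
G1 X109.4449 Y86.9118
G1 X77.5244 Y96.8422
G1 X42.6606 Y110.7033
M5
G0 X102.2744 Y93.1101
M3 S871
G1 X90.3247 Y33.3145 F1184
M5
G0 X302.4081 Y97.0145
M3 S871
G1 X19.8990 Y60.7494 F1184
G1 X25.3388 Y101.7132
G1 X130.0364 Y61.6712
G1 X302.4081 Y97.0145
M5
G0 X0.0000 Y0.0000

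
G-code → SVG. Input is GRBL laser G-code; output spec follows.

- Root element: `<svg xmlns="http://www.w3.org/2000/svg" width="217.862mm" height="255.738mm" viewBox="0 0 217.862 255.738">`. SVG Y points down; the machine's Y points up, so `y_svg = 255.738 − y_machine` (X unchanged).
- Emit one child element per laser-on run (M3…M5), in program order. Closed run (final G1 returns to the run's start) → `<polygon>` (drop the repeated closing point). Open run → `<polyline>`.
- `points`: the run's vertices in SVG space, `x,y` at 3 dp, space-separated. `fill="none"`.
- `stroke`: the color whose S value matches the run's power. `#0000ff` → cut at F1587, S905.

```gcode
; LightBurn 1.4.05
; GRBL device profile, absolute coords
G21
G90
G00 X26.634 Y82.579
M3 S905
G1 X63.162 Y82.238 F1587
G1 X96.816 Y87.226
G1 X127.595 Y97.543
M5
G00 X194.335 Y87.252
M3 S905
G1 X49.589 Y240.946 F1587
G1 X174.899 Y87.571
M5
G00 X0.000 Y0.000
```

<svg xmlns="http://www.w3.org/2000/svg" width="217.862mm" height="255.738mm" viewBox="0 0 217.862 255.738">
  <polyline points="26.634,173.159 63.162,173.500 96.816,168.512 127.595,158.195" fill="none" stroke="#0000ff"/>
  <polyline points="194.335,168.486 49.589,14.792 174.899,168.167" fill="none" stroke="#0000ff"/>
</svg>

Machine Y-up, SVG Y-down with viewBox height 255.738, so y_svg = 255.738 − y_machine; X carries over. Every run uses S905, so all elements get stroke `#0000ff` (cut).

Run 1: The run is open, so emit a `<polyline>` with points (Y-flipped): 26.634,173.159 63.162,173.500 96.816,168.512 127.595,158.195.

Run 2: The run is open, so emit a `<polyline>` with points (Y-flipped): 194.335,168.486 49.589,14.792 174.899,168.167.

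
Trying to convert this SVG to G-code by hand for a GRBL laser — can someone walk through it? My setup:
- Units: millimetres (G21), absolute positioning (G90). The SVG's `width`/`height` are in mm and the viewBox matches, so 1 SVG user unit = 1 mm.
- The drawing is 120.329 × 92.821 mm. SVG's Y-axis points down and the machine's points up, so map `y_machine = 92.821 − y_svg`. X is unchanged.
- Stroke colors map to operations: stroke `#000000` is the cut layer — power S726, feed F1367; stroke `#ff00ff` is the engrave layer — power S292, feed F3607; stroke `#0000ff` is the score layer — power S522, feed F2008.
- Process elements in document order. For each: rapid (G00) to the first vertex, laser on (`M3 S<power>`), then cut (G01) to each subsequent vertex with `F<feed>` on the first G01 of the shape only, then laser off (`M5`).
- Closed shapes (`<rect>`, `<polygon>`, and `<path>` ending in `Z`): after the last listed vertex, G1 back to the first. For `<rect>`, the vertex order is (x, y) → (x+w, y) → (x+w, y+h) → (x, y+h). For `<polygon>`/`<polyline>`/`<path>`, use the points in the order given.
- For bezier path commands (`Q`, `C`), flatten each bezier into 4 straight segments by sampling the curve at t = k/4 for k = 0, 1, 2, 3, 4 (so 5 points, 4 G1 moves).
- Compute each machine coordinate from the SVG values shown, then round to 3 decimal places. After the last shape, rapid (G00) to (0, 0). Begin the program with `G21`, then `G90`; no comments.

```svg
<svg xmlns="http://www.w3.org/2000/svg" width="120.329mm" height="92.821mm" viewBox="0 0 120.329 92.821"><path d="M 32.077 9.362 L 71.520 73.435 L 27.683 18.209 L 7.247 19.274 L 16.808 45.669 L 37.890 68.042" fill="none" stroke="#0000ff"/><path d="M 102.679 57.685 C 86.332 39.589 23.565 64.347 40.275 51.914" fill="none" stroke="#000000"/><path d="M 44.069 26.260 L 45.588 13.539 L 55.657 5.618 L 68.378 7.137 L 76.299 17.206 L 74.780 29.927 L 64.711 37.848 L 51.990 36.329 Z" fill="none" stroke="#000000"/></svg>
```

G21
G90
G00 X32.077 Y83.459
M3 S522
G01 X71.520 Y19.386 F2008
G01 X27.683 Y74.612
G01 X7.247 Y73.547
G01 X16.808 Y47.152
G01 X37.890 Y24.779
M5
G00 X102.679 Y35.136
M3 S726
G01 X83.682 Y41.924 F1367
G01 X59.081 Y40.145
G01 X40.677 Y37.305
G01 X40.275 Y40.907
M5
G00 X44.069 Y66.561
M3 S726
G01 X45.588 Y79.282 F1367
G01 X55.657 Y87.203
G01 X68.378 Y85.684
G01 X76.299 Y75.615
G01 X74.780 Y62.894
G01 X64.711 Y54.973
G01 X51.990 Y56.492
G01 X44.069 Y66.561
M5
G00 X0.000 Y0.000

viewBox `0 0 120.329 92.821` with mm width/height → 1 unit = 1 mm. Flip: y_m = 92.821 − y_svg.

**Shape 1** — `<path>` open polyline, stroke `#0000ff` → score (S522, F2008). Machine vertices: (32.077,83.459) → (71.520,19.386) → (27.683,74.612) → (7.247,73.547) → (16.808,47.152) → (37.890,24.779). Open path.

**Shape 2** — `<path>` cubic bezier, stroke `#000000` → cut (S726, F1367). Control points (SVG): P0=(102.679,57.685), P1=(86.332,39.589), P2=(23.565,64.347), P3=(40.275,51.914); sampled at t=k/4. Machine vertices: (102.679,35.136) → (83.682,41.924) → (59.081,40.145) → (40.677,37.305) → (40.275,40.907). Open path.

**Shape 3** — `<path>` regular polygon, stroke `#000000` → cut (S726, F1367). Machine vertices: (44.069,66.561) → (45.588,79.282) → (55.657,87.203) → (68.378,85.684) → (76.299,75.615) → (74.780,62.894) → (64.711,54.973) → (51.990,56.492) → (44.069,66.561). Closed: final G1 returns to the first vertex.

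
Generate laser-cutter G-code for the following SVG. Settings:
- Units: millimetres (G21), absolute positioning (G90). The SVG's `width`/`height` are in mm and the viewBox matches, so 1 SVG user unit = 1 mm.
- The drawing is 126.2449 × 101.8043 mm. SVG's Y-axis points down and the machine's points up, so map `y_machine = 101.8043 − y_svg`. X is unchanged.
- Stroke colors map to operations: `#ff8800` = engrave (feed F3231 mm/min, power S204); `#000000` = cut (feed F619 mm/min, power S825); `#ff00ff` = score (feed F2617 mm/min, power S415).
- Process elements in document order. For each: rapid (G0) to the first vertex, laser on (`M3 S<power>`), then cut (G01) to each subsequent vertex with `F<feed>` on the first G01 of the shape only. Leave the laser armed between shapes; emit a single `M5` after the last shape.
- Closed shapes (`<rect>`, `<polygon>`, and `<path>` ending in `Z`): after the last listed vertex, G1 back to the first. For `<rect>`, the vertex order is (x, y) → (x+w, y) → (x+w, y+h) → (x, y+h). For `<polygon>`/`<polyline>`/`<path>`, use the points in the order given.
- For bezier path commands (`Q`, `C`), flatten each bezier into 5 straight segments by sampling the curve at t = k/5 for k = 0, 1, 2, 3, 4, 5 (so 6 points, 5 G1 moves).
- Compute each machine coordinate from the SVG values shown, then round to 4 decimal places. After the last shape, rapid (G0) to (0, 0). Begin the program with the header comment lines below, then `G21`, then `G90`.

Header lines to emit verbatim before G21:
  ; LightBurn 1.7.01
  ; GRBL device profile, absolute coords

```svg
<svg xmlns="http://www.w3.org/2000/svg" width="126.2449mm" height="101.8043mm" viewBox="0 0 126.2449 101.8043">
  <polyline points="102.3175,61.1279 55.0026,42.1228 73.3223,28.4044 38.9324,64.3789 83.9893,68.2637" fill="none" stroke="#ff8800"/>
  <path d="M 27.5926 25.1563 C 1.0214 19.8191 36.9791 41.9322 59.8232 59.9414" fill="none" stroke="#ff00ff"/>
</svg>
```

; LightBurn 1.7.01
; GRBL device profile, absolute coords
G21
G90
G0 X102.3175 Y40.6764
M3 S204
G01 X55.0026 Y59.6815 F3231
G01 X73.3223 Y73.3999
G01 X38.9324 Y37.4254
G01 X83.9893 Y33.5406
G0 X27.5926 Y76.6480
M3 S415
G01 X18.5482 Y76.8087 F2617
G01 X20.8799 Y71.8960
G01 X30.9569 Y63.4243
G01 X45.1482 Y52.9085
G01 X59.8232 Y41.8629
M5
G0 X0.0000 Y0.0000

1 u = 1 mm; y_m = 101.8043 − y.

[1] `<polyline>` open polyline, #ff8800→engrave S204 F3231: (102.3175,40.6764) → (55.0026,59.6815) → (73.3223,73.3999) → (38.9324,37.4254) → (83.9893,33.5406)

[2] `<path>` cubic bezier, #ff00ff→score S415 F2617: (27.5926,76.6480) → (18.5482,76.8087) → (20.8799,71.8960) → (30.9569,63.4243) → (45.1482,52.9085) → (59.8232,41.8629)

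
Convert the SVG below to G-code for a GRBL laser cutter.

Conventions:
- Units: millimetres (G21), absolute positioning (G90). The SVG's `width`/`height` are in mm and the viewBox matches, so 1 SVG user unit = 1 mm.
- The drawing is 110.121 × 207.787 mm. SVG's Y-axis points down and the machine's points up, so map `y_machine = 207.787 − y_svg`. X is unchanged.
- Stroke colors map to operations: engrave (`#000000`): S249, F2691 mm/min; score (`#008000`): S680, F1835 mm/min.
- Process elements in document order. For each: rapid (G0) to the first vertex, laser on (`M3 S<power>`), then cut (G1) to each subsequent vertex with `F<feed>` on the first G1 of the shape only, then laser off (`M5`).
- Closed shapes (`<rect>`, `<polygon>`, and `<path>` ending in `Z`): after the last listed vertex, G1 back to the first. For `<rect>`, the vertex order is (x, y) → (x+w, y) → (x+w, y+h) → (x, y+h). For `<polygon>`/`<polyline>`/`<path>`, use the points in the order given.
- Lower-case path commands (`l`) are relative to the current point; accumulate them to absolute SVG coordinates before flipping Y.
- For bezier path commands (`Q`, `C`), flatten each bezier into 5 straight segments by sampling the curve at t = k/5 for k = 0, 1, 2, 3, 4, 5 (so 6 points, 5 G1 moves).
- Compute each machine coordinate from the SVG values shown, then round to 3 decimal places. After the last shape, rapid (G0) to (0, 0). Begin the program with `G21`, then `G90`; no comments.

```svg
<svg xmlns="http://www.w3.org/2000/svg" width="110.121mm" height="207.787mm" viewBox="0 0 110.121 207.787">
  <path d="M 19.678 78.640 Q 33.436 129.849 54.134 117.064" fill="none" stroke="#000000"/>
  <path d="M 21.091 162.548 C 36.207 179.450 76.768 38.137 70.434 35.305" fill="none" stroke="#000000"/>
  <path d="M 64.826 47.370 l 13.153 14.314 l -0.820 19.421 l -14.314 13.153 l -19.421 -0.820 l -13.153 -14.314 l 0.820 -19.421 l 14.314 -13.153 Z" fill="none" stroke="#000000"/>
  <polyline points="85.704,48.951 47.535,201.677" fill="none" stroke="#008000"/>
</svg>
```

G21
G90
G0 X19.678 Y129.147
M3 S249
G1 X25.459 Y111.223 F2691
G1 X31.795 Y98.419
G1 X38.686 Y90.734
G1 X46.132 Y88.169
G1 X54.134 Y90.723
M5
G0 X21.091 Y45.239
M3 S249
G1 X32.635 Y51.710 F2691
G1 X46.814 Y81.911
G1 X60.155 Y121.601
G1 X69.186 Y156.539
G1 X70.434 Y172.482
M5
G0 X64.826 Y160.417
M3 S249
G1 X77.979 Y146.103 F2691
G1 X77.159 Y126.682
G1 X62.845 Y113.529
G1 X43.424 Y114.349
G1 X30.271 Y128.663
G1 X31.091 Y148.084
G1 X45.405 Y161.237
G1 X64.826 Y160.417
M5
G0 X85.704 Y158.836
M3 S680
G1 X47.535 Y6.110 F1835
M5
G0 X0.000 Y0.000

Since the viewBox matches the mm dimensions, user units are millimetres directly. The only transform is the Y-flip y_m = 207.787 − y_svg.

Shape 1 is a quadratic bezier drawn with `<path>`. Its stroke #000000 means engrave at S249, F2691. After flipping Y the toolpath is (19.678,129.147) → (25.459,111.223) → (31.795,98.419) → (38.686,90.734) → (46.132,88.169) → (54.134,90.723).

Shape 2 is a cubic bezier drawn with `<path>`. Its stroke #000000 means engrave at S249, F2691. After flipping Y the toolpath is (21.091,45.239) → (32.635,51.710) → (46.814,81.911) → (60.155,121.601) → (69.186,156.539) → (70.434,172.482).

Shape 3 is a regular polygon drawn with `<path>`. Its stroke #000000 means engrave at S249, F2691. After flipping Y the toolpath is (64.826,160.417) → (77.979,146.103) → (77.159,126.682) → (62.845,113.529) → (43.424,114.349) → (30.271,128.663) → (31.091,148.084) → (45.405,161.237) → (64.826,160.417), returning to the start.

Shape 4 is a line segment drawn with `<polyline>`. Its stroke #008000 means score at S680, F1835. After flipping Y the toolpath is (85.704,158.836) → (47.535,6.110).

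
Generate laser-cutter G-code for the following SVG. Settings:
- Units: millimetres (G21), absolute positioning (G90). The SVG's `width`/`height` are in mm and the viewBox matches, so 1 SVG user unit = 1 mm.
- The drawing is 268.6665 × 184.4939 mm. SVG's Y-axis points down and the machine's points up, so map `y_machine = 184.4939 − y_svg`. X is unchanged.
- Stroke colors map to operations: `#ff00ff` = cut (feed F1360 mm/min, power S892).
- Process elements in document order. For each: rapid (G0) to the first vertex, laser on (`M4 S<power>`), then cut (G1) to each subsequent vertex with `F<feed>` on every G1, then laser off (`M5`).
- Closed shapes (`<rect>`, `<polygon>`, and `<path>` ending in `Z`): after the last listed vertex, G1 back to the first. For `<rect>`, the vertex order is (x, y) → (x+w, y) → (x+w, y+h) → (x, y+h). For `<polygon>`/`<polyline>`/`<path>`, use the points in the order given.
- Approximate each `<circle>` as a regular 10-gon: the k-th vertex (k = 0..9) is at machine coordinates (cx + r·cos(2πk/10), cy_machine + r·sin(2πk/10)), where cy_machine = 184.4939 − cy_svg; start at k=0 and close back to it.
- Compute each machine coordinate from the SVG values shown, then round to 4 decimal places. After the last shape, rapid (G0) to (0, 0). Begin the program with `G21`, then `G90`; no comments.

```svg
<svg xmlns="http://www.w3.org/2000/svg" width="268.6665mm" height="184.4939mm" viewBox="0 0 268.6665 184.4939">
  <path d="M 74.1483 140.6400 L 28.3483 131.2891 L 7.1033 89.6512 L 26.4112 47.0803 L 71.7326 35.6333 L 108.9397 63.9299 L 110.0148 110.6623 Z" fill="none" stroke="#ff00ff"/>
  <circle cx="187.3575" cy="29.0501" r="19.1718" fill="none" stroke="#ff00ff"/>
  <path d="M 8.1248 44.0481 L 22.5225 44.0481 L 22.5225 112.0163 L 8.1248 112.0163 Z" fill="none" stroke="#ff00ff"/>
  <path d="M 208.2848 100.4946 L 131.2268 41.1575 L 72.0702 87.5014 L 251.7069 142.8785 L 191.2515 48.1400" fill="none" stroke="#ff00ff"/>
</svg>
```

G21
G90
G0 X74.1483 Y43.8539
M4 S892
G1 X28.3483 Y53.2048 F1360
G1 X7.1033 Y94.8427 F1360
G1 X26.4112 Y137.4136 F1360
G1 X71.7326 Y148.8606 F1360
G1 X108.9397 Y120.5640 F1360
G1 X110.0148 Y73.8316 F1360
G1 X74.1483 Y43.8539 F1360
M5
G0 X206.5293 Y155.4438
M4 S892
G1 X202.8678 Y166.7127 F1360
G1 X193.2819 Y173.6773 F1360
G1 X181.4331 Y173.6773 F1360
G1 X171.8472 Y166.7127 F1360
G1 X168.1857 Y155.4438 F1360
G1 X171.8472 Y144.1749 F1360
G1 X181.4331 Y137.2103 F1360
G1 X193.2819 Y137.2103 F1360
G1 X202.8678 Y144.1749 F1360
G1 X206.5293 Y155.4438 F1360
M5
G0 X8.1248 Y140.4458
M4 S892
G1 X22.5225 Y140.4458 F1360
G1 X22.5225 Y72.4776 F1360
G1 X8.1248 Y72.4776 F1360
G1 X8.1248 Y140.4458 F1360
M5
G0 X208.2848 Y83.9993
M4 S892
G1 X131.2268 Y143.3364 F1360
G1 X72.0702 Y96.9925 F1360
G1 X251.7069 Y41.6154 F1360
G1 X191.2515 Y136.3539 F1360
M5
G0 X0.0000 Y0.0000

1 u = 1 mm; y_m = 184.4939 − y.

[1] `<path>` regular polygon, #ff00ff→cut S892 F1360: (74.1483,43.8539) → (28.3483,53.2048) → (7.1033,94.8427) → (26.4112,137.4136) → (71.7326,148.8606) → (108.9397,120.5640) → (110.0148,73.8316) → (74.1483,43.8539) (closed)

[2] `<circle>` circle, #ff00ff→cut S892 F1360: (206.5293,155.4438) → (202.8678,166.7127) → (193.2819,173.6773) → (181.4331,173.6773) → (171.8472,166.7127) → (168.1857,155.4438) → (171.8472,144.1749) → (181.4331,137.2103) → (193.2819,137.2103) → (202.8678,144.1749) → (206.5293,155.4438) (closed)

[3] `<path>` rectangle, #ff00ff→cut S892 F1360: (8.1248,140.4458) → (22.5225,140.4458) → (22.5225,72.4776) → (8.1248,72.4776) → (8.1248,140.4458) (closed)

[4] `<path>` open polyline, #ff00ff→cut S892 F1360: (208.2848,83.9993) → (131.2268,143.3364) → (72.0702,96.9925) → (251.7069,41.6154) → (191.2515,136.3539)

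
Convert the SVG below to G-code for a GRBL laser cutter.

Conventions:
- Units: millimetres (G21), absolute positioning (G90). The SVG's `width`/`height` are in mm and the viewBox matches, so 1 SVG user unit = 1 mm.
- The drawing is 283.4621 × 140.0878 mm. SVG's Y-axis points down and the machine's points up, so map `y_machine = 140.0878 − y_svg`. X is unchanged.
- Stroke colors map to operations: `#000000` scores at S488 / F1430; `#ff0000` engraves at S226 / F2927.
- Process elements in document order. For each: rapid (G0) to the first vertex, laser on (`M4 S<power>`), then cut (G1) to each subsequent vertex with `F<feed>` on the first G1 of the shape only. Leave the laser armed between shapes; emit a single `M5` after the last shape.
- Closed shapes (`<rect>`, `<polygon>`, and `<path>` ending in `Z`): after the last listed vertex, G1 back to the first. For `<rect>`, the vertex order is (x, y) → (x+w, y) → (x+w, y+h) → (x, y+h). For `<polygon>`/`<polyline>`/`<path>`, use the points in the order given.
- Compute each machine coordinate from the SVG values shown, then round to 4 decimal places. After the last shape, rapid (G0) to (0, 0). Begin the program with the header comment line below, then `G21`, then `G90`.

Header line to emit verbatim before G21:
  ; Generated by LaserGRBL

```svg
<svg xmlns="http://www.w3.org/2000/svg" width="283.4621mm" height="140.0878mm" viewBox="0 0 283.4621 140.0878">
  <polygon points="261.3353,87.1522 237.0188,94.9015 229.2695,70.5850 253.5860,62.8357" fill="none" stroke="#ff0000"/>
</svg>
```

; Generated by LaserGRBL
G21
G90
G0 X261.3353 Y52.9356
M4 S226
G1 X237.0188 Y45.1863 F2927
G1 X229.2695 Y69.5028
G1 X253.5860 Y77.2521
G1 X261.3353 Y52.9356
M5
G0 X0.0000 Y0.0000

1 u = 1 mm; y_m = 140.0878 − y.

[1] `<polygon>` regular polygon, #ff0000→engrave S226 F2927: (261.3353,52.9356) → (237.0188,45.1863) → (229.2695,69.5028) → (253.5860,77.2521) → (261.3353,52.9356) (closed)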